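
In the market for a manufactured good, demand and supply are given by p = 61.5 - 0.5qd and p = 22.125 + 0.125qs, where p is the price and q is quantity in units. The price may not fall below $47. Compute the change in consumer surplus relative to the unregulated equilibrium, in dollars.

-782

Rearranging demand gives qd = 123 - 2p; rearranging supply gives qs = 8p - 177. Equilibrium: 123 - 2p = 8p - 177, so 300 = 10p and p* = 30, q* = 63.
Since 47 > 30, the floor is binding.
At p = 47: qd = 123 - 2·47 = 29 and qs = 8·47 - 177 = 199.
Consumer surplus without the control is ½ · (61.5 - 30) · 63 = 992.25.
With the floor, consumers buy 29 units at 47, so CS = ½ · (61.5 - 47) · 29 = 210.25.
Change in consumer surplus = 210.25 - 992.25 = -782.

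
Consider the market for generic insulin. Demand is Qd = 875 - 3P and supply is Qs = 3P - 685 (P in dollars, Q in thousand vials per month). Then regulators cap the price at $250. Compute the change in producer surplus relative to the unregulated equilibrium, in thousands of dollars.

-800

In a free market, 875 - 3P = 3P - 685 gives the equilibrium P* = 260, Q* = 95.
Since 250 < 260, the ceiling is binding.
At P = 250: Qd = 875 - 3·250 = 125 and Qs = 3·250 - 685 = 65.
Producer surplus without the control is ½ · (260 - 685/3) · 95 = 9025/6.
With the ceiling, producers sell 65 units at 250, so PS = ½ · (250 - 685/3) · 65 = 4225/6.
Change in producer surplus = 4225/6 - 9025/6 = -800.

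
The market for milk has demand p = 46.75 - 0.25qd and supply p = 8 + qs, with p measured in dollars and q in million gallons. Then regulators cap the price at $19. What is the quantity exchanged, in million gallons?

Rearranging demand gives qd = 187 - 4p; rearranging supply gives qs = p - 8. Equilibrium: 187 - 4p = p - 8, so 195 = 5p and p* = 39, q* = 31.
Because the ceiling (19) lies below the market-clearing price, it is binding.
At p = 19: qd = 187 - 4·19 = 111 and qs = 19 - 8 = 11.
The quantity actually transacted is the short side, supply: 11.

11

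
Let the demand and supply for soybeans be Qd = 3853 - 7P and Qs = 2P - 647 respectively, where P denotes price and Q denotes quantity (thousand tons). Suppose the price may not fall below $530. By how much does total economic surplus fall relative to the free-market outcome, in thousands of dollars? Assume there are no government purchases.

Equilibrium: 3853 - 7P = 2P - 647, so 4500 = 9P and P* = 500, Q* = 353.
Because the floor (530) lies above the market-clearing price, it is binding.
At P = 530: Qd = 3853 - 7·530 = 143 and Qs = 2·530 - 647 = 413.
Quantity traded falls to 143. At Q = 143 the demand price is (3853 - 143)/7 = 530 and the supply price is (647 + 143)/2 = 395.
Deadweight loss = ½ · (530 - 395) · (353 - 143) = ½ · 135 · 210 = 14175.

14175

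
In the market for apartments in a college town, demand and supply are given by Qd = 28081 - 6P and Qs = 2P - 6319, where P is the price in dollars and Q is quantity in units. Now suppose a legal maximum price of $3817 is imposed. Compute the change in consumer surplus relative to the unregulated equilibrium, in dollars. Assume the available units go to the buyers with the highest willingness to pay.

Equilibrium: 28081 - 6P = 2P - 6319, so 34400 = 8P and P* = 4300, Q* = 2281.
Because the ceiling (3817) lies below the market-clearing price, it is binding.
At P = 3817: Qd = 28081 - 6·3817 = 5179 and Qs = 2·3817 - 6319 = 1315.
Consumer surplus without the control is ½ · (28081/6 - 4300) · 2281 = 5202961/12.
With the ceiling, 1315 units are sold at 3817 (assume they go to the highest-value buyers). The demand price at Q = 1315 is 4461, so CS = ½ · [(28081/6 - 3817) + (4461 - 3817)] · 1315 = 11891545/12.
Change in consumer surplus = 11891545/12 - 5202961/12 = 557382.

557382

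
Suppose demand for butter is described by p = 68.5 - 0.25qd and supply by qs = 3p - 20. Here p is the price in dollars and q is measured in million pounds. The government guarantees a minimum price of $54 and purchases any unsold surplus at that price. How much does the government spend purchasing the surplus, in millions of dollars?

Rearranging demand gives qd = 274 - 4p. Equilibrium: 274 - 4p = 3p - 20, so 294 = 7p and p* = 42, q* = 106.
Because the floor (54) lies above the market-clearing price, it is binding.
At p = 54: qd = 274 - 4·54 = 58 and qs = 3·54 - 20 = 142.
Surplus = qs - qd = 84.
Government expenditure = surplus × support price = 84 × 54 = 4536.

4536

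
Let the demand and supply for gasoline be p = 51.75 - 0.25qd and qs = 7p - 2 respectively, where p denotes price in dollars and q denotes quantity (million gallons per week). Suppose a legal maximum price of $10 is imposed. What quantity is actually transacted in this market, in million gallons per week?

68

Rearranging demand gives qd = 207 - 4p. Setting quantity demanded equal to quantity supplied, 207 - 4p = 7p - 2, gives p* = 19 and q* = 131.
Since 10 < 19, the ceiling is binding.
At p = 10: qd = 207 - 4·10 = 167 and qs = 7·10 - 2 = 68.
The quantity actually transacted is the short side, supply: 68.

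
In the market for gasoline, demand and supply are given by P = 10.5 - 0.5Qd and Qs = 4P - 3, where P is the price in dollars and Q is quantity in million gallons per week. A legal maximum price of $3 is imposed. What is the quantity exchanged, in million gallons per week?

9

Rearranging demand gives Qd = 21 - 2P. Without the control the market clears where 21 - 2P = 4P - 3, i.e. P* = 4 and Q* = 13.
Since 3 < 4, the ceiling is binding.
At P = 3: Qd = 21 - 2·3 = 15 and Qs = 4·3 - 3 = 9.
The quantity actually transacted is the short side, supply: 9.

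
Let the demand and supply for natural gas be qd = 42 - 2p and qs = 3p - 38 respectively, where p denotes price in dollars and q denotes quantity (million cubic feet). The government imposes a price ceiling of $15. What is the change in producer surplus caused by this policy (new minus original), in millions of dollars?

-8.5

Without the control the market clears where 42 - 2p = 3p - 38, i.e. p* = 16 and q* = 10.
Because the ceiling (15) lies below the market-clearing price, it is binding.
At p = 15: qd = 42 - 2·15 = 12 and qs = 3·15 - 38 = 7.
Producer surplus without the control is ½ · (16 - 38/3) · 10 = 50/3.
With the ceiling, producers sell 7 units at 15, so PS = ½ · (15 - 38/3) · 7 = 49/6.
Change in producer surplus = 49/6 - 50/3 = -8.5.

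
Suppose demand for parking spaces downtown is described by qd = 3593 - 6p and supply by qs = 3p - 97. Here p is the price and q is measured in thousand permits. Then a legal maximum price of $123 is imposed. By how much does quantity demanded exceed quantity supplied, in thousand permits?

In a free market, 3593 - 6p = 3p - 97 gives the equilibrium p* = 410, q* = 1133.
Since 123 < 410, the ceiling is binding.
At p = 123: qd = 3593 - 6·123 = 2855 and qs = 3·123 - 97 = 272.
Shortage = qd - qs = 2855 - 272 = 2583.

2583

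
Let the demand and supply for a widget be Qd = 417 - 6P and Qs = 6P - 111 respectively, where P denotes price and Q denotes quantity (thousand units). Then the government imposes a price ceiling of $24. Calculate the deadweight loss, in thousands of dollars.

2400

Setting quantity demanded equal to quantity supplied, 417 - 6P = 6P - 111, gives P* = 44 and Q* = 153.
Because the ceiling (24) lies below the market-clearing price, it is binding.
At P = 24: Qd = 417 - 6·24 = 273 and Qs = 6·24 - 111 = 33.
Quantity traded falls to 33. At Q = 33 the demand price is (417 - 33)/6 = 64 and the supply price is (111 + 33)/6 = 24.
Deadweight loss = ½ · (64 - 24) · (153 - 33) = ½ · 40 · 120 = 2400.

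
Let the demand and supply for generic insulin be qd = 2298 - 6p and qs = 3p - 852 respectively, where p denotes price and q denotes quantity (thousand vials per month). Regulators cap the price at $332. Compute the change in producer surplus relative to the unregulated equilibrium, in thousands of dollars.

In a free market, 2298 - 6p = 3p - 852 gives the equilibrium p* = 350, q* = 198.
The ceiling of 332 is below the equilibrium price 350, so it binds.
At p = 332: qd = 2298 - 6·332 = 306 and qs = 3·332 - 852 = 144.
Producer surplus without the control is ½ · (350 - 284) · 198 = 6534.
With the ceiling, producers sell 144 units at 332, so PS = ½ · (332 - 284) · 144 = 3456.
Change in producer surplus = 3456 - 6534 = -3078.

-3078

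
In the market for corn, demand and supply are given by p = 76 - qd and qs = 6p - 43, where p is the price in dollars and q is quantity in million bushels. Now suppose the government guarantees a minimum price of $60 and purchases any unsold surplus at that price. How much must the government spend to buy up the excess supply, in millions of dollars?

Rearranging demand gives qd = 76 - p. Equilibrium: 76 - p = 6p - 43, so 119 = 7p and p* = 17, q* = 59.
Because the floor (60) lies above the market-clearing price, it is binding.
At p = 60: qd = 76 - 60 = 16 and qs = 6·60 - 43 = 317.
Surplus = qs - qd = 301.
Government expenditure = surplus × support price = 301 × 60 = 18060.

18060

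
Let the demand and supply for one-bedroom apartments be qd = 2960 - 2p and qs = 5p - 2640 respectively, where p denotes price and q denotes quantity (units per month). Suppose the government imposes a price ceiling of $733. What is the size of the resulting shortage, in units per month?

In a free market, 2960 - 2p = 5p - 2640 gives the equilibrium p* = 800, q* = 1360.
The ceiling of 733 is below the equilibrium price 800, so it binds.
At p = 733: qd = 2960 - 2·733 = 1494 and qs = 5·733 - 2640 = 1025.
Shortage = qd - qs = 1494 - 1025 = 469.

469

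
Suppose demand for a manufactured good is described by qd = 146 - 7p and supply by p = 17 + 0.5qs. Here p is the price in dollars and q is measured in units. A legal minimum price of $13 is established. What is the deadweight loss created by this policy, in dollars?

Rearranging supply gives qs = 2p - 34. Equilibrium: 146 - 7p = 2p - 34, so 180 = 9p and p* = 20, q* = 6.
Since 13 is below p* = 20, the floor does not bind and the free-market outcome prevails.
Since the control does not bind, no trades are prevented and deadweight loss is zero.

0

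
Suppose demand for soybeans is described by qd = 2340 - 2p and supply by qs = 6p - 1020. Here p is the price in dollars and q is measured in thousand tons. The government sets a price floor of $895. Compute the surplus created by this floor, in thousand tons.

3800

Without the control the market clears where 2340 - 2p = 6p - 1020, i.e. p* = 420 and q* = 1500.
Since 895 > 420, the floor is binding.
At p = 895: qd = 2340 - 2·895 = 550 and qs = 6·895 - 1020 = 4350.
Surplus = qs - qd = 4350 - 550 = 3800.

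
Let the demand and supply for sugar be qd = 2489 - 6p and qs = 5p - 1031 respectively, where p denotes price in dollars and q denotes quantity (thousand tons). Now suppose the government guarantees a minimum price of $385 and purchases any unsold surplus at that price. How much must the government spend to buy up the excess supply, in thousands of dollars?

In a free market, 2489 - 6p = 5p - 1031 gives the equilibrium p* = 320, q* = 569.
Because the floor (385) lies above the market-clearing price, it is binding.
At p = 385: qd = 2489 - 6·385 = 179 and qs = 5·385 - 1031 = 894.
Surplus = qs - qd = 715.
Government expenditure = surplus × support price = 715 × 385 = 275275.

275275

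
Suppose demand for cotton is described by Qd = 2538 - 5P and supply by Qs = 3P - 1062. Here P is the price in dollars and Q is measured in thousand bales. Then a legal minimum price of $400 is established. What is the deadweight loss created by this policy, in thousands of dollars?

Setting quantity demanded equal to quantity supplied, 2538 - 5P = 3P - 1062, gives P* = 450 and Q* = 288.
The floor of 400 is below the equilibrium price 450, so it is not binding; the market clears at P* = 450, Q* = 288.
Since the control does not bind, no trades are prevented and deadweight loss is zero.

0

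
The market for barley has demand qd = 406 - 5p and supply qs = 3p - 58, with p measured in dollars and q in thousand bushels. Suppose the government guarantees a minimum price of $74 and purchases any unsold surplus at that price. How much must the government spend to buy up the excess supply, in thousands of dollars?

9472

In a free market, 406 - 5p = 3p - 58 gives the equilibrium p* = 58, q* = 116.
Since 74 > 58, the floor is binding.
At p = 74: qd = 406 - 5·74 = 36 and qs = 3·74 - 58 = 164.
Surplus = qs - qd = 128.
Government expenditure = surplus × support price = 128 × 74 = 9472.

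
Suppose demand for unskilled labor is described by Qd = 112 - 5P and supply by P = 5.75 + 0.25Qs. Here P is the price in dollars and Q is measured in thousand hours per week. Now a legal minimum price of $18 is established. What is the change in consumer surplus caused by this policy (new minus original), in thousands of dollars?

-88.5

Rearranging supply gives Qs = 4P - 23. Equilibrium: 112 - 5P = 4P - 23, so 135 = 9P and P* = 15, Q* = 37.
The floor of 18 is above the equilibrium price 15, so it binds.
At P = 18: Qd = 112 - 5·18 = 22 and Qs = 4·18 - 23 = 49.
Consumer surplus without the control is ½ · (22.4 - 15) · 37 = 136.9.
With the floor, consumers buy 22 units at 18, so CS = ½ · (22.4 - 18) · 22 = 48.4.
Change in consumer surplus = 48.4 - 136.9 = -88.5.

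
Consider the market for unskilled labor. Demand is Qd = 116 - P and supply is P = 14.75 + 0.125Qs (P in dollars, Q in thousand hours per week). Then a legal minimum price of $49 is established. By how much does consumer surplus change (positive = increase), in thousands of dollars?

Rearranging supply gives Qs = 8P - 118. In a free market, 116 - P = 8P - 118 gives the equilibrium P* = 26, Q* = 90.
Since 49 > 26, the floor is binding.
At P = 49: Qd = 116 - 49 = 67 and Qs = 8·49 - 118 = 274.
Consumer surplus without the control is ½ · (116 - 26) · 90 = 4050.
With the floor, consumers buy 67 units at 49, so CS = ½ · (116 - 49) · 67 = 2244.5.
Change in consumer surplus = 2244.5 - 4050 = -1805.5.

-1805.5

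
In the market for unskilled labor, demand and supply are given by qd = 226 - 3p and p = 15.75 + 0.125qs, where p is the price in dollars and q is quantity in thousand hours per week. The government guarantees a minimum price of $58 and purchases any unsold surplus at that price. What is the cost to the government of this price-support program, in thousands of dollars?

16588

Rearranging supply gives qs = 8p - 126. Without the control the market clears where 226 - 3p = 8p - 126, i.e. p* = 32 and q* = 130.
Because the floor (58) lies above the market-clearing price, it is binding.
At p = 58: qd = 226 - 3·58 = 52 and qs = 8·58 - 126 = 338.
Surplus = qs - qd = 286.
Government expenditure = surplus × support price = 286 × 58 = 16588.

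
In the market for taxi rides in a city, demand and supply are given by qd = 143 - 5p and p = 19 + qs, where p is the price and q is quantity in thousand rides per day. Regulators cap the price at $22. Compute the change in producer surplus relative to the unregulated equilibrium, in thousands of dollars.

Rearranging supply gives qs = p - 19. Setting quantity demanded equal to quantity supplied, 143 - 5p = p - 19, gives p* = 27 and q* = 8.
The ceiling of 22 is below the equilibrium price 27, so it binds.
At p = 22: qd = 143 - 5·22 = 33 and qs = 22 - 19 = 3.
Producer surplus without the control is ½ · (27 - 19) · 8 = 32.
With the ceiling, producers sell 3 units at 22, so PS = ½ · (22 - 19) · 3 = 4.5.
Change in producer surplus = 4.5 - 32 = -27.5.

-27.5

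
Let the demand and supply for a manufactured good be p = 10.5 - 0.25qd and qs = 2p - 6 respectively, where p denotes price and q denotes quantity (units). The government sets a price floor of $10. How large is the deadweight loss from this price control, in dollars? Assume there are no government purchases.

Rearranging demand gives qd = 42 - 4p. Equilibrium: 42 - 4p = 2p - 6, so 48 = 6p and p* = 8, q* = 10.
Since 10 > 8, the floor is binding.
At p = 10: qd = 42 - 4·10 = 2 and qs = 2·10 - 6 = 14.
Quantity traded falls to 2. At q = 2 the demand price is (42 - 2)/4 = 10 and the supply price is (6 + 2)/2 = 4.
Deadweight loss = ½ · (10 - 4) · (10 - 2) = ½ · 6 · 8 = 24.

24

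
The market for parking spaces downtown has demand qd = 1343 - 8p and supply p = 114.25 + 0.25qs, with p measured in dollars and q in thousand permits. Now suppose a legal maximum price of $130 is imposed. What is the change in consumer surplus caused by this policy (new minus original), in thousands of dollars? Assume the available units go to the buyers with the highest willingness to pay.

860

Rearranging supply gives qs = 4p - 457. In a free market, 1343 - 8p = 4p - 457 gives the equilibrium p* = 150, q* = 143.
Since 130 < 150, the ceiling is binding.
At p = 130: qd = 1343 - 8·130 = 303 and qs = 4·130 - 457 = 63.
Consumer surplus without the control is ½ · (167.875 - 150) · 143 = 1278.0625.
With the ceiling, 63 units are sold at 130 (assume they go to the highest-value buyers). The demand price at q = 63 is 160, so CS = ½ · [(167.875 - 130) + (160 - 130)] · 63 = 2138.0625.
Change in consumer surplus = 2138.0625 - 1278.0625 = 860.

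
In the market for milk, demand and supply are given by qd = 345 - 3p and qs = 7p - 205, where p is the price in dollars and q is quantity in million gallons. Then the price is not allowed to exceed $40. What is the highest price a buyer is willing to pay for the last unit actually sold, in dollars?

Equilibrium: 345 - 3p = 7p - 205, so 550 = 10p and p* = 55, q* = 180.
Since 40 < 55, the ceiling is binding.
At p = 40: qd = 345 - 3·40 = 225 and qs = 7·40 - 205 = 75.
Only 75 units reach the market. On the demand curve, the marginal buyer's willingness to pay at q = 75 is (345 - 75)/3 = 90.

90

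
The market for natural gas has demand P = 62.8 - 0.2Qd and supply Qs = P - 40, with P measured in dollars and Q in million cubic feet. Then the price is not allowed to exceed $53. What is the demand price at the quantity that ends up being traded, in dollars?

Rearranging demand gives Qd = 314 - 5P. Without the control the market clears where 314 - 5P = P - 40, i.e. P* = 59 and Q* = 19.
Since 53 < 59, the ceiling is binding.
At P = 53: Qd = 314 - 5·53 = 49 and Qs = 53 - 40 = 13.
Only 13 units reach the market. On the demand curve, the marginal buyer's willingness to pay at Q = 13 is (314 - 13)/5 = 60.2.

60.2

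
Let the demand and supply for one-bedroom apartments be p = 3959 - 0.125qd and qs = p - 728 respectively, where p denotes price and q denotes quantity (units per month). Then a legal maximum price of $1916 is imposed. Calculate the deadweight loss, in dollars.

Rearranging demand gives qd = 31672 - 8p. Without the control the market clears where 31672 - 8p = p - 728, i.e. p* = 3600 and q* = 2872.
The ceiling of 1916 is below the equilibrium price 3600, so it binds.
At p = 1916: qd = 31672 - 8·1916 = 16344 and qs = 1916 - 728 = 1188.
Quantity traded falls to 1188. At q = 1188 the demand price is (31672 - 1188)/8 = 3810.5 and the supply price is 728 + 1188 = 1916.
Deadweight loss = ½ · (3810.5 - 1916) · (2872 - 1188) = ½ · 1894.5 · 1684 = 1595169.

1595169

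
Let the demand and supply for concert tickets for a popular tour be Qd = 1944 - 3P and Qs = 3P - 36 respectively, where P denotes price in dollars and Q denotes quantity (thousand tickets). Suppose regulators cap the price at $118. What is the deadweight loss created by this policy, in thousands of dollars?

134832

Setting quantity demanded equal to quantity supplied, 1944 - 3P = 3P - 36, gives P* = 330 and Q* = 954.
Since 118 < 330, the ceiling is binding.
At P = 118: Qd = 1944 - 3·118 = 1590 and Qs = 3·118 - 36 = 318.
Quantity traded falls to 318. At Q = 318 the demand price is (1944 - 318)/3 = 542 and the supply price is (36 + 318)/3 = 118.
Deadweight loss = ½ · (542 - 118) · (954 - 318) = ½ · 424 · 636 = 134832.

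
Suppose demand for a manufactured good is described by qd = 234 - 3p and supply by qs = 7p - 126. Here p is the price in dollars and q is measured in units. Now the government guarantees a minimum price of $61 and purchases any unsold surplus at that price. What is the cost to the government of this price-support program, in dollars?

15250

Without the control the market clears where 234 - 3p = 7p - 126, i.e. p* = 36 and q* = 126.
The floor of 61 is above the equilibrium price 36, so it binds.
At p = 61: qd = 234 - 3·61 = 51 and qs = 7·61 - 126 = 301.
Surplus = qs - qd = 250.
Government expenditure = surplus × support price = 250 × 61 = 15250.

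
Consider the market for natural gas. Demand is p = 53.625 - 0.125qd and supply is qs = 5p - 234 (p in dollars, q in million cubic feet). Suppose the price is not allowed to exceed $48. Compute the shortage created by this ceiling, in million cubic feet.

Rearranging demand gives qd = 429 - 8p. In a free market, 429 - 8p = 5p - 234 gives the equilibrium p* = 51, q* = 21.
Because the ceiling (48) lies below the market-clearing price, it is binding.
At p = 48: qd = 429 - 8·48 = 45 and qs = 5·48 - 234 = 6.
Shortage = qd - qs = 45 - 6 = 39.

39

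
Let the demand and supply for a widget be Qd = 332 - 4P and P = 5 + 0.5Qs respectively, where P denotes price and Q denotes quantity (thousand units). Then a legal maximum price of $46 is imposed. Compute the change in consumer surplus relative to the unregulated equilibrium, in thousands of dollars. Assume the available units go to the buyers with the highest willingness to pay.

Rearranging supply gives Qs = 2P - 10. Equilibrium: 332 - 4P = 2P - 10, so 342 = 6P and P* = 57, Q* = 104.
Because the ceiling (46) lies below the market-clearing price, it is binding.
At P = 46: Qd = 332 - 4·46 = 148 and Qs = 2·46 - 10 = 82.
Consumer surplus without the control is ½ · (83 - 57) · 104 = 1352.
With the ceiling, 82 units are sold at 46 (assume they go to the highest-value buyers). The demand price at Q = 82 is 62.5, so CS = ½ · [(83 - 46) + (62.5 - 46)] · 82 = 2193.5.
Change in consumer surplus = 2193.5 - 1352 = 841.5.

841.5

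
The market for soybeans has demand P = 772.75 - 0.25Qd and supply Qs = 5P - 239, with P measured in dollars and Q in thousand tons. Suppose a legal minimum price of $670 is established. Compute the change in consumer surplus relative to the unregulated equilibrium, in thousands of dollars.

-303300

Rearranging demand gives Qd = 3091 - 4P. In a free market, 3091 - 4P = 5P - 239 gives the equilibrium P* = 370, Q* = 1611.
Because the floor (670) lies above the market-clearing price, it is binding.
At P = 670: Qd = 3091 - 4·670 = 411 and Qs = 5·670 - 239 = 3111.
Consumer surplus without the control is ½ · (772.75 - 370) · 1611 = 324415.125.
With the floor, consumers buy 411 units at 670, so CS = ½ · (772.75 - 670) · 411 = 21115.125.
Change in consumer surplus = 21115.125 - 324415.125 = -303300.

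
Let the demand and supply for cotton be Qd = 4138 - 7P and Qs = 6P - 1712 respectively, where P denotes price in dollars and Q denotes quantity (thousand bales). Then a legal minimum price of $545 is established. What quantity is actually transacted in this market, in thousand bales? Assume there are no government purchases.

323

In a free market, 4138 - 7P = 6P - 1712 gives the equilibrium P* = 450, Q* = 988.
The floor of 545 is above the equilibrium price 450, so it binds.
At P = 545: Qd = 4138 - 7·545 = 323 and Qs = 6·545 - 1712 = 1558.
The quantity actually transacted is the short side, demand: 323.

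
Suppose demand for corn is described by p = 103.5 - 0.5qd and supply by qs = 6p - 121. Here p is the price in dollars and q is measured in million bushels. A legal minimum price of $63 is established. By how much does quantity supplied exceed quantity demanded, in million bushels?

Rearranging demand gives qd = 207 - 2p. Without the control the market clears where 207 - 2p = 6p - 121, i.e. p* = 41 and q* = 125.
Since 63 > 41, the floor is binding.
At p = 63: qd = 207 - 2·63 = 81 and qs = 6·63 - 121 = 257.
Surplus = qs - qd = 257 - 81 = 176.

176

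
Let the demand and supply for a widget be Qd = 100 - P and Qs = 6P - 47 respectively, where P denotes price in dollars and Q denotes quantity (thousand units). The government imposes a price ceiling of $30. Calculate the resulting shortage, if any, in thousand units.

0

Setting quantity demanded equal to quantity supplied, 100 - P = 6P - 47, gives P* = 21 and Q* = 79.
The ceiling of 30 is above the equilibrium price 21, so it is not binding; the market clears at P* = 21, Q* = 79.
Since the control does not bind, there is no shortage.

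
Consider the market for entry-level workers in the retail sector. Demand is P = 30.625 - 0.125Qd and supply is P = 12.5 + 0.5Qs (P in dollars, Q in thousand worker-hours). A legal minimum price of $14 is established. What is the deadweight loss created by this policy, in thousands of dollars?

0

Rearranging demand gives Qd = 245 - 8P; rearranging supply gives Qs = 2P - 25. Equilibrium: 245 - 8P = 2P - 25, so 270 = 10P and P* = 27, Q* = 29.
The floor of 14 is below the equilibrium price 27, so it is not binding; the market clears at P* = 27, Q* = 29.
Since the control does not bind, no trades are prevented and deadweight loss is zero.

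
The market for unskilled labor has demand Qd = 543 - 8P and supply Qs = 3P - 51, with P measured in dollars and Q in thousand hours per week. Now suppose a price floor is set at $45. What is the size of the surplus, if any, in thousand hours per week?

Without the control the market clears where 543 - 8P = 3P - 51, i.e. P* = 54 and Q* = 111.
Since 45 is below P* = 54, the floor does not bind and the free-market outcome prevails.
Since the control does not bind, there is no surplus.

0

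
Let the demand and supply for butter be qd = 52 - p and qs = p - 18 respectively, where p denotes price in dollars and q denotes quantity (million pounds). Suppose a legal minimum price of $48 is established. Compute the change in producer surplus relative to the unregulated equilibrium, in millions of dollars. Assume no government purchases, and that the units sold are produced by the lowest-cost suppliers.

-32.5

Without the control the market clears where 52 - p = p - 18, i.e. p* = 35 and q* = 17.
The floor of 48 is above the equilibrium price 35, so it binds.
At p = 48: qd = 52 - 48 = 4 and qs = 48 - 18 = 30.
Producer surplus without the control is ½ · (35 - 18) · 17 = 144.5.
With the floor, 4 units are sold at 48. The supply price at q = 4 is 22, so PS = ½ · [(48 - 18) + (48 - 22)] · 4 = 112.
Change in producer surplus = 112 - 144.5 = -32.5.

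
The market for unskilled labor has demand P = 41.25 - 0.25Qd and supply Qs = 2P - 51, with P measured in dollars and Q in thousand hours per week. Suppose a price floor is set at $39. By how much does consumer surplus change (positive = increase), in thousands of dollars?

Rearranging demand gives Qd = 165 - 4P. Setting quantity demanded equal to quantity supplied, 165 - 4P = 2P - 51, gives P* = 36 and Q* = 21.
Because the floor (39) lies above the market-clearing price, it is binding.
At P = 39: Qd = 165 - 4·39 = 9 and Qs = 2·39 - 51 = 27.
Consumer surplus without the control is ½ · (41.25 - 36) · 21 = 55.125.
With the floor, consumers buy 9 units at 39, so CS = ½ · (41.25 - 39) · 9 = 10.125.
Change in consumer surplus = 10.125 - 55.125 = -45.

-45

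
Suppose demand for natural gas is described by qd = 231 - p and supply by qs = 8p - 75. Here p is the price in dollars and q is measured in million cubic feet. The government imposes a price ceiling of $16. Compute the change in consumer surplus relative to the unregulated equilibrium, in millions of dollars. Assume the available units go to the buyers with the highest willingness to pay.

-9414

In a free market, 231 - p = 8p - 75 gives the equilibrium p* = 34, q* = 197.
Since 16 < 34, the ceiling is binding.
At p = 16: qd = 231 - 16 = 215 and qs = 8·16 - 75 = 53.
Consumer surplus without the control is ½ · (231 - 34) · 197 = 19404.5.
With the ceiling, 53 units are sold at 16 (assume they go to the highest-value buyers). The demand price at q = 53 is 178, so CS = ½ · [(231 - 16) + (178 - 16)] · 53 = 9990.5.
Change in consumer surplus = 9990.5 - 19404.5 = -9414.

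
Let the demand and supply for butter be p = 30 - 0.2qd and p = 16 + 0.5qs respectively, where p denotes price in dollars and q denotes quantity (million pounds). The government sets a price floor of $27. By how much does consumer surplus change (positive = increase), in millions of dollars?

-17.5

Rearranging demand gives qd = 150 - 5p; rearranging supply gives qs = 2p - 32. Equilibrium: 150 - 5p = 2p - 32, so 182 = 7p and p* = 26, q* = 20.
Because the floor (27) lies above the market-clearing price, it is binding.
At p = 27: qd = 150 - 5·27 = 15 and qs = 2·27 - 32 = 22.
Consumer surplus without the control is ½ · (30 - 26) · 20 = 40.
With the floor, consumers buy 15 units at 27, so CS = ½ · (30 - 27) · 15 = 22.5.
Change in consumer surplus = 22.5 - 40 = -17.5.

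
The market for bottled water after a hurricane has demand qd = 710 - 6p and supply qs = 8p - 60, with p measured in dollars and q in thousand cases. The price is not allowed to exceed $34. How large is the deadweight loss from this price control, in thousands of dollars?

In a free market, 710 - 6p = 8p - 60 gives the equilibrium p* = 55, q* = 380.
The ceiling of 34 is below the equilibrium price 55, so it binds.
At p = 34: qd = 710 - 6·34 = 506 and qs = 8·34 - 60 = 212.
Quantity traded falls to 212. At q = 212 the demand price is (710 - 212)/6 = 83 and the supply price is (60 + 212)/8 = 34.
Deadweight loss = ½ · (83 - 34) · (380 - 212) = ½ · 49 · 168 = 4116.

4116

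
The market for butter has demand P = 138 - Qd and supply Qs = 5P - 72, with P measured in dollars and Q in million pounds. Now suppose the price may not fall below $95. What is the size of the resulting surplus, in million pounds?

Rearranging demand gives Qd = 138 - P. In a free market, 138 - P = 5P - 72 gives the equilibrium P* = 35, Q* = 103.
Since 95 > 35, the floor is binding.
At P = 95: Qd = 138 - 95 = 43 and Qs = 5·95 - 72 = 403.
Surplus = Qs - Qd = 403 - 43 = 360.

360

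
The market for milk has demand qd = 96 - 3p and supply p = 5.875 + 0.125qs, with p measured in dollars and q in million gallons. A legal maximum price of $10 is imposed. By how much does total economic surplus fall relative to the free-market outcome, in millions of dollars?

132

Rearranging supply gives qs = 8p - 47. In a free market, 96 - 3p = 8p - 47 gives the equilibrium p* = 13, q* = 57.
The ceiling of 10 is below the equilibrium price 13, so it binds.
At p = 10: qd = 96 - 3·10 = 66 and qs = 8·10 - 47 = 33.
Quantity traded falls to 33. At q = 33 the demand price is (96 - 33)/3 = 21 and the supply price is (47 + 33)/8 = 10.
Deadweight loss = ½ · (21 - 10) · (57 - 33) = ½ · 11 · 24 = 132.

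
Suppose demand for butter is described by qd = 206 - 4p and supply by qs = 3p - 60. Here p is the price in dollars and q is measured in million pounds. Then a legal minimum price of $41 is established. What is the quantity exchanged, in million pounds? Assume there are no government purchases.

42

Without the control the market clears where 206 - 4p = 3p - 60, i.e. p* = 38 and q* = 54.
Because the floor (41) lies above the market-clearing price, it is binding.
At p = 41: qd = 206 - 4·41 = 42 and qs = 3·41 - 60 = 63.
The quantity actually transacted is the short side, demand: 42.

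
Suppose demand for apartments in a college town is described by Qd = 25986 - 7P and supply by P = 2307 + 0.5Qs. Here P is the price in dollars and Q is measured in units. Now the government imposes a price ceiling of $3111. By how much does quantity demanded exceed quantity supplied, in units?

2601

Rearranging supply gives Qs = 2P - 4614. In a free market, 25986 - 7P = 2P - 4614 gives the equilibrium P* = 3400, Q* = 2186.
The ceiling of 3111 is below the equilibrium price 3400, so it binds.
At P = 3111: Qd = 25986 - 7·3111 = 4209 and Qs = 2·3111 - 4614 = 1608.
Shortage = Qd - Qs = 4209 - 1608 = 2601.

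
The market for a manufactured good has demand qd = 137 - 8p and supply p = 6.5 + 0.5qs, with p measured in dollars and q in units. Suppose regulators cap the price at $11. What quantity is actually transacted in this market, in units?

Rearranging supply gives qs = 2p - 13. Without the control the market clears where 137 - 8p = 2p - 13, i.e. p* = 15 and q* = 17.
Since 11 < 15, the ceiling is binding.
At p = 11: qd = 137 - 8·11 = 49 and qs = 2·11 - 13 = 9.
The quantity actually transacted is the short side, supply: 9.

9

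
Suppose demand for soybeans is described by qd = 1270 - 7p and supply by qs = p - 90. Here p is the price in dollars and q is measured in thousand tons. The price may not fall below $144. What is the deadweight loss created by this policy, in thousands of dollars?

0

Equilibrium: 1270 - 7p = p - 90, so 1360 = 8p and p* = 170, q* = 80.
The floor of 144 is below the equilibrium price 170, so it is not binding; the market clears at p* = 170, q* = 80.
Since the control does not bind, no trades are prevented and deadweight loss is zero.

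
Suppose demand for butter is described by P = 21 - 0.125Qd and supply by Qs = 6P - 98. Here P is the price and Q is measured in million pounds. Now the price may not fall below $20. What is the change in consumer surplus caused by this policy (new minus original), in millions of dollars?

Rearranging demand gives Qd = 168 - 8P. Without the control the market clears where 168 - 8P = 6P - 98, i.e. P* = 19 and Q* = 16.
Since 20 > 19, the floor is binding.
At P = 20: Qd = 168 - 8·20 = 8 and Qs = 6·20 - 98 = 22.
Consumer surplus without the control is ½ · (21 - 19) · 16 = 16.
With the floor, consumers buy 8 units at 20, so CS = ½ · (21 - 20) · 8 = 4.
Change in consumer surplus = 4 - 16 = -12.

-12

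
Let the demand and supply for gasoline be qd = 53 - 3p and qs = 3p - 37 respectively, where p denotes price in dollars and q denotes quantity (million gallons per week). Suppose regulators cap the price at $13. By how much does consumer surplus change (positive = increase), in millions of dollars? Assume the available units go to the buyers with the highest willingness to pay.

-2

Equilibrium: 53 - 3p = 3p - 37, so 90 = 6p and p* = 15, q* = 8.
Because the ceiling (13) lies below the market-clearing price, it is binding.
At p = 13: qd = 53 - 3·13 = 14 and qs = 3·13 - 37 = 2.
Consumer surplus without the control is ½ · (53/3 - 15) · 8 = 32/3.
With the ceiling, 2 units are sold at 13 (assume they go to the highest-value buyers). The demand price at q = 2 is 17, so CS = ½ · [(53/3 - 13) + (17 - 13)] · 2 = 26/3.
Change in consumer surplus = 26/3 - 32/3 = -2.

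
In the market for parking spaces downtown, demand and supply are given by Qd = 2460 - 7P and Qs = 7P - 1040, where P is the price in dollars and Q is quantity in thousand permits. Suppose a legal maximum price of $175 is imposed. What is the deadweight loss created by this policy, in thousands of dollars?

39375

Equilibrium: 2460 - 7P = 7P - 1040, so 3500 = 14P and P* = 250, Q* = 710.
Since 175 < 250, the ceiling is binding.
At P = 175: Qd = 2460 - 7·175 = 1235 and Qs = 7·175 - 1040 = 185.
Quantity traded falls to 185. At Q = 185 the demand price is (2460 - 185)/7 = 325 and the supply price is (1040 + 185)/7 = 175.
Deadweight loss = ½ · (325 - 175) · (710 - 185) = ½ · 150 · 525 = 39375.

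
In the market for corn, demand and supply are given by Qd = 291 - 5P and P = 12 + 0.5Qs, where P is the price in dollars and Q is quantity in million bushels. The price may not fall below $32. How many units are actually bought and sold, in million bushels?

Rearranging supply gives Qs = 2P - 24. Without the control the market clears where 291 - 5P = 2P - 24, i.e. P* = 45 and Q* = 66.
The floor of 32 is below the equilibrium price 45, so it is not binding; the market clears at P* = 45, Q* = 66.

66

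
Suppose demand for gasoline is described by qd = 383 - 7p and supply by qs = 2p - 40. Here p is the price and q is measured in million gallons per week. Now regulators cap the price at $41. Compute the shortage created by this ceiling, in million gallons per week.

54

Setting quantity demanded equal to quantity supplied, 383 - 7p = 2p - 40, gives p* = 47 and q* = 54.
Because the ceiling (41) lies below the market-clearing price, it is binding.
At p = 41: qd = 383 - 7·41 = 96 and qs = 2·41 - 40 = 42.
Shortage = qd - qs = 96 - 42 = 54.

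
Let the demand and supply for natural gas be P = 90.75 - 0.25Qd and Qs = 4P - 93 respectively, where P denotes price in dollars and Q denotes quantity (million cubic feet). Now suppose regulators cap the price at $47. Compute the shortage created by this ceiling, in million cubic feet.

Rearranging demand gives Qd = 363 - 4P. Equilibrium: 363 - 4P = 4P - 93, so 456 = 8P and P* = 57, Q* = 135.
The ceiling of 47 is below the equilibrium price 57, so it binds.
At P = 47: Qd = 363 - 4·47 = 175 and Qs = 4·47 - 93 = 95.
Shortage = Qd - Qs = 175 - 95 = 80.

80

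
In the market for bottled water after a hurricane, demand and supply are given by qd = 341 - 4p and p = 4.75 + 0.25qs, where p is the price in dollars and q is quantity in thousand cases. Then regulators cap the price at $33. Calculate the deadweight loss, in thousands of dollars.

576

Rearranging supply gives qs = 4p - 19. In a free market, 341 - 4p = 4p - 19 gives the equilibrium p* = 45, q* = 161.
Because the ceiling (33) lies below the market-clearing price, it is binding.
At p = 33: qd = 341 - 4·33 = 209 and qs = 4·33 - 19 = 113.
Quantity traded falls to 113. At q = 113 the demand price is (341 - 113)/4 = 57 and the supply price is (19 + 113)/4 = 33.
Deadweight loss = ½ · (57 - 33) · (161 - 113) = ½ · 24 · 48 = 576.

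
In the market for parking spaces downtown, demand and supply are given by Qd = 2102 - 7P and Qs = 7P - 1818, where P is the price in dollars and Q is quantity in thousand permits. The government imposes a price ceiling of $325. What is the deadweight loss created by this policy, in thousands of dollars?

Setting quantity demanded equal to quantity supplied, 2102 - 7P = 7P - 1818, gives P* = 280 and Q* = 142.
The ceiling of 325 is above the equilibrium price 280, so it is not binding; the market clears at P* = 280, Q* = 142.
Since the control does not bind, no trades are prevented and deadweight loss is zero.

0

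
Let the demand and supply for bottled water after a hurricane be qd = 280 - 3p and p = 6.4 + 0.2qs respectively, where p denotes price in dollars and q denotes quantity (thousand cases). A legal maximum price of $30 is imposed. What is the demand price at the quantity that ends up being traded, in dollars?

Rearranging supply gives qs = 5p - 32. In a free market, 280 - 3p = 5p - 32 gives the equilibrium p* = 39, q* = 163.
Because the ceiling (30) lies below the market-clearing price, it is binding.
At p = 30: qd = 280 - 3·30 = 190 and qs = 5·30 - 32 = 118.
Only 118 units reach the market. On the demand curve, the marginal buyer's willingness to pay at q = 118 is (280 - 118)/3 = 54.

54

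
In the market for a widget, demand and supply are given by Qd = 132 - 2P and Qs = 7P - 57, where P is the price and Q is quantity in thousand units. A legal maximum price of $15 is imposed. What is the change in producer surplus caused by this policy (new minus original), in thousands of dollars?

-414

Setting quantity demanded equal to quantity supplied, 132 - 2P = 7P - 57, gives P* = 21 and Q* = 90.
Because the ceiling (15) lies below the market-clearing price, it is binding.
At P = 15: Qd = 132 - 2·15 = 102 and Qs = 7·15 - 57 = 48.
Producer surplus without the control is ½ · (21 - 57/7) · 90 = 4050/7.
With the ceiling, producers sell 48 units at 15, so PS = ½ · (15 - 57/7) · 48 = 1152/7.
Change in producer surplus = 1152/7 - 4050/7 = -414.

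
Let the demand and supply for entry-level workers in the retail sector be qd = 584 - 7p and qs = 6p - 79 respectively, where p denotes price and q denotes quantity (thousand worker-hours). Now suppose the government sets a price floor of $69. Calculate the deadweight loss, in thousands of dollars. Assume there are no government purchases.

Without the control the market clears where 584 - 7p = 6p - 79, i.e. p* = 51 and q* = 227.
Because the floor (69) lies above the market-clearing price, it is binding.
At p = 69: qd = 584 - 7·69 = 101 and qs = 6·69 - 79 = 335.
Quantity traded falls to 101. At q = 101 the demand price is (584 - 101)/7 = 69 and the supply price is (79 + 101)/6 = 30.
Deadweight loss = ½ · (69 - 30) · (227 - 101) = ½ · 39 · 126 = 2457.

2457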